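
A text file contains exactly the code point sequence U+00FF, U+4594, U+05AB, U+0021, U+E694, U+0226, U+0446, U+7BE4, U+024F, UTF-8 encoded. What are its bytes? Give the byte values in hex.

C3 BF E4 96 94 D6 AB 21 EE 9A 94 C8 A6 D1 86 E7 AF A4 C9 8F

U+00FF: 2-byte form → C3 BF.
U+4594: 3-byte form → E4 96 94.
U+05AB: 2-byte form → D6 AB.
U+0021: 1-byte form → 21.
U+E694: 3-byte form → EE 9A 94.
U+0226: 2-byte form → C8 A6.
U+0446: 2-byte form → D1 86.
U+7BE4: 3-byte form → E7 AF A4.
U+024F: 2-byte form → C9 8F.
Concatenated (20 bytes): C3 BF E4 96 94 D6 AB 21 EE 9A 94 C8 A6 D1 86 E7 AF A4 C9 8F.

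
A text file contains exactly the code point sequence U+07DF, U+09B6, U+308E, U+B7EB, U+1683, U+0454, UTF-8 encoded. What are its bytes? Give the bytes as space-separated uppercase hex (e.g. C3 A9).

DF 9F E0 A6 B6 E3 82 8E EB 9F AB E1 9A 83 D1 94

U+07DF: 2-byte form → DF 9F.
U+09B6: 3-byte form → E0 A6 B6.
U+308E: 3-byte form → E3 82 8E.
U+B7EB: 3-byte form → EB 9F AB.
U+1683: 3-byte form → E1 9A 83.
U+0454: 2-byte form → D1 94.
Concatenated (16 bytes): DF 9F E0 A6 B6 E3 82 8E EB 9F AB E1 9A 83 D1 94.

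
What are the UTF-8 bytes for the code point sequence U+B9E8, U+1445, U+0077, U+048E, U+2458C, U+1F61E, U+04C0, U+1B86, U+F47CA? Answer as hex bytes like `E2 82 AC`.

EB A7 A8 E1 91 85 77 D2 8E F0 A4 96 8C F0 9F 98 9E D3 80 E1 AE 86 F3 B4 9F 8A

U+B9E8: 3-byte form → EB A7 A8.
U+1445: 3-byte form → E1 91 85.
U+0077: 1-byte form → 77.
U+048E: 2-byte form → D2 8E.
U+2458C: 4-byte form → F0 A4 96 8C.
U+1F61E: 4-byte form → F0 9F 98 9E.
U+04C0: 2-byte form → D3 80.
U+1B86: 3-byte form → E1 AE 86.
U+F47CA: 4-byte form → F3 B4 9F 8A.
Concatenated (26 bytes): EB A7 A8 E1 91 85 77 D2 8E F0 A4 96 8C F0 9F 98 9E D3 80 E1 AE 86 F3 B4 9F 8A.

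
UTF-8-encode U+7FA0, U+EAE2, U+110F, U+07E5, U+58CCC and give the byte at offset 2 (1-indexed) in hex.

0xBE

1-indexed offset 2 is 0-indexed offset 1.
U+7FA0 → 3-byte form E7 BE A0 at offsets 0–2.
Offset 1 falls in char 1's range; it's byte 2 of E7 BE A0 = 0xBE.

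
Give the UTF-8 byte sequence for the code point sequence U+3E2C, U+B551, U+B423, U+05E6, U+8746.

U+3E2C: 3-byte form → E3 B8 AC.
U+B551: 3-byte form → EB 95 91.
U+B423: 3-byte form → EB 90 A3.
U+05E6: 2-byte form → D7 A6.
U+8746: 3-byte form → E8 9D 86.
Concatenated (14 bytes): E3 B8 AC EB 95 91 EB 90 A3 D7 A6 E8 9D 86.

E3 B8 AC EB 95 91 EB 90 A3 D7 A6 E8 9D 86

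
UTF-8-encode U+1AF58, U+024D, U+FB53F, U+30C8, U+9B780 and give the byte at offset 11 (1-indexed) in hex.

0xE3

1-indexed offset 11 is 0-indexed offset 10.
U+1AF58 → 4-byte form F0 9A BD 98 at offsets 0–3.
U+024D → 2-byte form C9 8D at offsets 4–5.
U+FB53F → 4-byte form F3 BB 94 BF at offsets 6–9.
U+30C8 → 3-byte form E3 83 88 at offsets 10–12.
Offset 10 falls in char 4's range; it's byte 1 of E3 83 88 = 0xE3.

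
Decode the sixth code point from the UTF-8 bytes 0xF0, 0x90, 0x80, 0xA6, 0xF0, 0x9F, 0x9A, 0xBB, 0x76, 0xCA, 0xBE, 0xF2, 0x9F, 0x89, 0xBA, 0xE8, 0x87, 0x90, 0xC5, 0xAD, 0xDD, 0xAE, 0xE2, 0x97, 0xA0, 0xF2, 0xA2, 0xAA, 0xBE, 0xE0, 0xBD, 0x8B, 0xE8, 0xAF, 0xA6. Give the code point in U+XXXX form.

Offset 0: leading byte 0xF0 = 11110000 → 4-byte char #1 = F0 90 80 A6.
Offset 4: leading byte 0xF0 = 11110000 → 4-byte char #2 = F0 9F 9A BB.
Offset 8: leading byte 0x76 = 01110110 → 1-byte char #3 = 76.
Offset 9: leading byte 0xCA = 11001010 → 2-byte char #4 = CA BE.
Offset 11: leading byte 0xF2 = 11110010 → 4-byte char #5 = F2 9F 89 BA.
Offset 15: leading byte 0xE8 = 11101000 → 3-byte char #6 = E8 87 90.
Leading byte 0xE8 = 11101000 matches 1110xxxx → 3-byte sequence.
Byte 1: 0xE8 = 11101000, payload 1000 (4 bits).
Byte 2: 0x87 = 10000111 (10xxxxxx ✓), payload 000111.
Byte 3: 0x90 = 10010000 (10xxxxxx ✓), payload 010000.
Concatenate: 1000000111010000 = 0x81D0 (16 bits → U+81D0).

U+81D0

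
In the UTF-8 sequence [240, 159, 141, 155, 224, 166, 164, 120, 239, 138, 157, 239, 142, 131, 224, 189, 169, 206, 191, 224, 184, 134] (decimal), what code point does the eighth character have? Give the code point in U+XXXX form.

Offset 0: leading byte 0xF0 = 11110000 → 4-byte char #1 = F0 9F 8D 9B.
Offset 4: leading byte 0xE0 = 11100000 → 3-byte char #2 = E0 A6 A4.
Offset 7: leading byte 0x78 = 01111000 → 1-byte char #3 = 78.
Offset 8: leading byte 0xEF = 11101111 → 3-byte char #4 = EF 8A 9D.
Offset 11: leading byte 0xEF = 11101111 → 3-byte char #5 = EF 8E 83.
Offset 14: leading byte 0xE0 = 11100000 → 3-byte char #6 = E0 BD A9.
Offset 17: leading byte 0xCE = 11001110 → 2-byte char #7 = CE BF.
Offset 19: leading byte 0xE0 = 11100000 → 3-byte char #8 = E0 B8 86.
Leading byte 0xE0 = 11100000 matches 1110xxxx → 3-byte sequence.
Byte 1: 0xE0 = 11100000, payload 0000 (4 bits).
Byte 2: 0xB8 = 10111000 (10xxxxxx ✓), payload 111000.
Byte 3: 0x86 = 10000110 (10xxxxxx ✓), payload 000110.
Concatenate: 0000111000000110 = 0xE06 (16 bits → U+0E06).

U+0E06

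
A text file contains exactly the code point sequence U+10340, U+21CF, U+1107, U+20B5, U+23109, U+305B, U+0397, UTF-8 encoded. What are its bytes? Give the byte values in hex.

F0 90 8D 80 E2 87 8F E1 84 87 E2 82 B5 F0 A3 84 89 E3 81 9B CE 97

U+10340: 4-byte form → F0 90 8D 80.
U+21CF: 3-byte form → E2 87 8F.
U+1107: 3-byte form → E1 84 87.
U+20B5: 3-byte form → E2 82 B5.
U+23109: 4-byte form → F0 A3 84 89.
U+305B: 3-byte form → E3 81 9B.
U+0397: 2-byte form → CE 97.
Concatenated (22 bytes): F0 90 8D 80 E2 87 8F E1 84 87 E2 82 B5 F0 A3 84 89 E3 81 9B CE 97.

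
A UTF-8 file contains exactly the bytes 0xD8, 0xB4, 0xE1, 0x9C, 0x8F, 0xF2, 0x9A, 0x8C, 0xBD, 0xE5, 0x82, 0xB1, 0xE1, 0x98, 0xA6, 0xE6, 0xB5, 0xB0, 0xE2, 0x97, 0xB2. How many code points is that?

7

Byte at offset 0: 0xD8 = 11011000 → 2-byte char (#1). Advance 2.
Byte at offset 2: 0xE1 = 11100001 → 3-byte char (#2). Advance 3.
Byte at offset 5: 0xF2 = 11110010 → 4-byte char (#3). Advance 4.
Byte at offset 9: 0xE5 = 11100101 → 3-byte char (#4). Advance 3.
Byte at offset 12: 0xE1 = 11100001 → 3-byte char (#5). Advance 3.
Byte at offset 15: 0xE6 = 11100110 → 3-byte char (#6). Advance 3.
Byte at offset 18: 0xE2 = 11100010 → 3-byte char (#7). Advance 3.
Reached end at offset 21 after 7 code points.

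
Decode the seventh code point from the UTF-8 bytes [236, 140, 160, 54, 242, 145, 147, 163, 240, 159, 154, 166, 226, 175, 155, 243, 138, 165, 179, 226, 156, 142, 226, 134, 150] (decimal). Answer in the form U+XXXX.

U+270E

Offset 0: leading byte 0xEC = 11101100 → 3-byte char #1 = EC 8C A0.
Offset 3: leading byte 0x36 = 00110110 → 1-byte char #2 = 36.
Offset 4: leading byte 0xF2 = 11110010 → 4-byte char #3 = F2 91 93 A3.
Offset 8: leading byte 0xF0 = 11110000 → 4-byte char #4 = F0 9F 9A A6.
Offset 12: leading byte 0xE2 = 11100010 → 3-byte char #5 = E2 AF 9B.
Offset 15: leading byte 0xF3 = 11110011 → 4-byte char #6 = F3 8A A5 B3.
Offset 19: leading byte 0xE2 = 11100010 → 3-byte char #7 = E2 9C 8E.
Leading byte 0xE2 = 11100010 matches 1110xxxx → 3-byte sequence.
Byte 1: 0xE2 = 11100010, payload 0010 (4 bits).
Byte 2: 0x9C = 10011100 (10xxxxxx ✓), payload 011100.
Byte 3: 0x8E = 10001110 (10xxxxxx ✓), payload 001110.
Concatenate: 0010011100001110 = 0x270E (16 bits → U+270E).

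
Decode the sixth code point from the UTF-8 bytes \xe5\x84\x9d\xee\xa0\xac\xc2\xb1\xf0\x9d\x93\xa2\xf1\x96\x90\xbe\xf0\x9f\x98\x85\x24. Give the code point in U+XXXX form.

U+1F605

Offset 0: leading byte 0xE5 = 11100101 → 3-byte char #1 = E5 84 9D.
Offset 3: leading byte 0xEE = 11101110 → 3-byte char #2 = EE A0 AC.
Offset 6: leading byte 0xC2 = 11000010 → 2-byte char #3 = C2 B1.
Offset 8: leading byte 0xF0 = 11110000 → 4-byte char #4 = F0 9D 93 A2.
Offset 12: leading byte 0xF1 = 11110001 → 4-byte char #5 = F1 96 90 BE.
Offset 16: leading byte 0xF0 = 11110000 → 4-byte char #6 = F0 9F 98 85.
Leading byte 0xF0 = 11110000 matches 11110xxx → 4-byte sequence.
Byte 1: 0xF0 = 11110000, payload 000 (3 bits).
Byte 2: 0x9F = 10011111 (10xxxxxx ✓), payload 011111.
Byte 3: 0x98 = 10011000 (10xxxxxx ✓), payload 011000.
Byte 4: 0x85 = 10000101 (10xxxxxx ✓), payload 000101.
Concatenate: 000011111011000000101 = 0x1F605 (21 bits → U+1F605).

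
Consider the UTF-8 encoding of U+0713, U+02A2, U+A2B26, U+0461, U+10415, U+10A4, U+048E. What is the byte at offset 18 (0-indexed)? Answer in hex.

0x8E

U+0713 → 2-byte form DC 93 at offsets 0–1.
U+02A2 → 2-byte form CA A2 at offsets 2–3.
U+A2B26 → 4-byte form F2 A2 AC A6 at offsets 4–7.
U+0461 → 2-byte form D1 A1 at offsets 8–9.
U+10415 → 4-byte form F0 90 90 95 at offsets 10–13.
U+10A4 → 3-byte form E1 82 A4 at offsets 14–16.
U+048E → 2-byte form D2 8E at offsets 17–18.
Offset 18 falls in char 7's range; it's byte 2 of D2 8E = 0x8E.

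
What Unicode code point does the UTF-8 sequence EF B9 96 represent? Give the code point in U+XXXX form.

Leading byte 0xEF = 11101111 matches 1110xxxx → 3-byte sequence.
Byte 1: 0xEF = 11101111, payload 1111 (4 bits).
Byte 2: 0xB9 = 10111001 (10xxxxxx ✓), payload 111001.
Byte 3: 0x96 = 10010110 (10xxxxxx ✓), payload 010110.
Concatenate: 1111111001010110 = 0xFE56 (16 bits → U+FE56).

U+FE56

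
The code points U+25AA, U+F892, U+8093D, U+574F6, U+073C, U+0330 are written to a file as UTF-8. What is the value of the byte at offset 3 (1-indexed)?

0xAA

1-indexed offset 3 is 0-indexed offset 2.
U+25AA → 3-byte form E2 96 AA at offsets 0–2.
Offset 2 falls in char 1's range; it's byte 3 of E2 96 AA = 0xAA.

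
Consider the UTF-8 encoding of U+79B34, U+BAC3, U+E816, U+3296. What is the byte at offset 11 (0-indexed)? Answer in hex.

U+79B34 → 4-byte form F1 B9 AC B4 at offsets 0–3.
U+BAC3 → 3-byte form EB AB 83 at offsets 4–6.
U+E816 → 3-byte form EE A0 96 at offsets 7–9.
U+3296 → 3-byte form E3 8A 96 at offsets 10–12.
Offset 11 falls in char 4's range; it's byte 2 of E3 8A 96 = 0x8A.

0x8A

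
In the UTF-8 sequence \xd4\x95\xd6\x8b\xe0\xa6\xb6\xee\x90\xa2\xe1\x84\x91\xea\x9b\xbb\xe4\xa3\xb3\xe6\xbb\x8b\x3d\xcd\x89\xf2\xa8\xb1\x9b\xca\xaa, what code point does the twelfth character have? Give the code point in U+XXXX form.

Offset 0: leading byte 0xD4 = 11010100 → 2-byte char #1 = D4 95.
Offset 2: leading byte 0xD6 = 11010110 → 2-byte char #2 = D6 8B.
Offset 4: leading byte 0xE0 = 11100000 → 3-byte char #3 = E0 A6 B6.
Offset 7: leading byte 0xEE = 11101110 → 3-byte char #4 = EE 90 A2.
Offset 10: leading byte 0xE1 = 11100001 → 3-byte char #5 = E1 84 91.
Offset 13: leading byte 0xEA = 11101010 → 3-byte char #6 = EA 9B BB.
Offset 16: leading byte 0xE4 = 11100100 → 3-byte char #7 = E4 A3 B3.
Offset 19: leading byte 0xE6 = 11100110 → 3-byte char #8 = E6 BB 8B.
Offset 22: leading byte 0x3D = 00111101 → 1-byte char #9 = 3D.
Offset 23: leading byte 0xCD = 11001101 → 2-byte char #10 = CD 89.
Offset 25: leading byte 0xF2 = 11110010 → 4-byte char #11 = F2 A8 B1 9B.
Offset 29: leading byte 0xCA = 11001010 → 2-byte char #12 = CA AA.
Leading byte 0xCA = 11001010 matches 110xxxxx → 2-byte sequence.
Byte 1: 0xCA = 11001010, payload 01010 (5 bits).
Byte 2: 0xAA = 10101010 (10xxxxxx ✓), payload 101010.
Concatenate: 01010101010 = 0x2AA (11 bits → U+02AA).

U+02AA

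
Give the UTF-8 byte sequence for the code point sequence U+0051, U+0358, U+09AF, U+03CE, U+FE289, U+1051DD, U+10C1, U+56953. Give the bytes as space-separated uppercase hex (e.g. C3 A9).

U+0051: 1-byte form → 51.
U+0358: 2-byte form → CD 98.
U+09AF: 3-byte form → E0 A6 AF.
U+03CE: 2-byte form → CF 8E.
U+FE289: 4-byte form → F3 BE 8A 89.
U+1051DD: 4-byte form → F4 85 87 9D.
U+10C1: 3-byte form → E1 83 81.
U+56953: 4-byte form → F1 96 A5 93.
Concatenated (23 bytes): 51 CD 98 E0 A6 AF CF 8E F3 BE 8A 89 F4 85 87 9D E1 83 81 F1 96 A5 93.

51 CD 98 E0 A6 AF CF 8E F3 BE 8A 89 F4 85 87 9D E1 83 81 F1 96 A5 93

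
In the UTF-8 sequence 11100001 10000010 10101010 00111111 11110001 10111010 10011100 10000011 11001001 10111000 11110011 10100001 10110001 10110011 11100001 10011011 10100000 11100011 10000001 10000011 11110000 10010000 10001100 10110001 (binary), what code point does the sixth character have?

Offset 0: leading byte 0xE1 = 11100001 → 3-byte char #1 = E1 82 AA.
Offset 3: leading byte 0x3F = 00111111 → 1-byte char #2 = 3F.
Offset 4: leading byte 0xF1 = 11110001 → 4-byte char #3 = F1 BA 9C 83.
Offset 8: leading byte 0xC9 = 11001001 → 2-byte char #4 = C9 B8.
Offset 10: leading byte 0xF3 = 11110011 → 4-byte char #5 = F3 A1 B1 B3.
Offset 14: leading byte 0xE1 = 11100001 → 3-byte char #6 = E1 9B A0.
Leading byte 0xE1 = 11100001 matches 1110xxxx → 3-byte sequence.
Byte 1: 0xE1 = 11100001, payload 0001 (4 bits).
Byte 2: 0x9B = 10011011 (10xxxxxx ✓), payload 011011.
Byte 3: 0xA0 = 10100000 (10xxxxxx ✓), payload 100000.
Concatenate: 0001011011100000 = 0x16E0 (16 bits → U+16E0).

U+16E0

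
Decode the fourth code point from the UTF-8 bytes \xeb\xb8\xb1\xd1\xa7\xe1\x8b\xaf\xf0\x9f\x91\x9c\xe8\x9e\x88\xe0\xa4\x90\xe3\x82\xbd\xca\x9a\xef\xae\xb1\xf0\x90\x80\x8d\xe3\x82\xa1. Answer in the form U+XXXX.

Offset 0: leading byte 0xEB = 11101011 → 3-byte char #1 = EB B8 B1.
Offset 3: leading byte 0xD1 = 11010001 → 2-byte char #2 = D1 A7.
Offset 5: leading byte 0xE1 = 11100001 → 3-byte char #3 = E1 8B AF.
Offset 8: leading byte 0xF0 = 11110000 → 4-byte char #4 = F0 9F 91 9C.
Leading byte 0xF0 = 11110000 matches 11110xxx → 4-byte sequence.
Byte 1: 0xF0 = 11110000, payload 000 (3 bits).
Byte 2: 0x9F = 10011111 (10xxxxxx ✓), payload 011111.
Byte 3: 0x91 = 10010001 (10xxxxxx ✓), payload 010001.
Byte 4: 0x9C = 10011100 (10xxxxxx ✓), payload 011100.
Concatenate: 000011111010001011100 = 0x1F45C (21 bits → U+1F45C).

U+1F45C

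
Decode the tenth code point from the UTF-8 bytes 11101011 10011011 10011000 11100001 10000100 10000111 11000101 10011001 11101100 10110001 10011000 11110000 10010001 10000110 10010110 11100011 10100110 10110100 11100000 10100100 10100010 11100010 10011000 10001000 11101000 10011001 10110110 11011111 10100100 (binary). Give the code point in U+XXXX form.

U+07E4

Offset 0: leading byte 0xEB = 11101011 → 3-byte char #1 = EB 9B 98.
Offset 3: leading byte 0xE1 = 11100001 → 3-byte char #2 = E1 84 87.
Offset 6: leading byte 0xC5 = 11000101 → 2-byte char #3 = C5 99.
Offset 8: leading byte 0xEC = 11101100 → 3-byte char #4 = EC B1 98.
Offset 11: leading byte 0xF0 = 11110000 → 4-byte char #5 = F0 91 86 96.
Offset 15: leading byte 0xE3 = 11100011 → 3-byte char #6 = E3 A6 B4.
Offset 18: leading byte 0xE0 = 11100000 → 3-byte char #7 = E0 A4 A2.
Offset 21: leading byte 0xE2 = 11100010 → 3-byte char #8 = E2 98 88.
Offset 24: leading byte 0xE8 = 11101000 → 3-byte char #9 = E8 99 B6.
Offset 27: leading byte 0xDF = 11011111 → 2-byte char #10 = DF A4.
Leading byte 0xDF = 11011111 matches 110xxxxx → 2-byte sequence.
Byte 1: 0xDF = 11011111, payload 11111 (5 bits).
Byte 2: 0xA4 = 10100100 (10xxxxxx ✓), payload 100100.
Concatenate: 11111100100 = 0x7E4 (11 bits → U+07E4).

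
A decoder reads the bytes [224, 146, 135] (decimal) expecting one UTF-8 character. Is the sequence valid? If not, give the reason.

invalid (overlong encoding)

Leading byte 0xE0 = 11100000 → 3-byte form.
Continuation bytes all match 10xxxxxx. Payload decodes to 0x487.
But 0x487 < 0x800, the minimum for a 3-byte sequence — this is an overlong encoding.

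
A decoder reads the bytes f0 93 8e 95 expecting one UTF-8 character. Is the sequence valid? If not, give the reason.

valid

Leading byte 0xF0 = 11110000 → 4-byte form.
Continuation bytes 0x93=10010011, 0x8E=10001110, 0x95=10010101 all match 10xxxxxx.
Decoded value 0x13395 is ≥ 0x10000 (shortest form) and not a surrogate.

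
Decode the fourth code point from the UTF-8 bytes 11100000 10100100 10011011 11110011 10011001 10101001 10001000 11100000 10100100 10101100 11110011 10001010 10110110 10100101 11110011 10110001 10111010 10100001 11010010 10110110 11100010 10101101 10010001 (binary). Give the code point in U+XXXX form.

U+CADA5

Offset 0: leading byte 0xE0 = 11100000 → 3-byte char #1 = E0 A4 9B.
Offset 3: leading byte 0xF3 = 11110011 → 4-byte char #2 = F3 99 A9 88.
Offset 7: leading byte 0xE0 = 11100000 → 3-byte char #3 = E0 A4 AC.
Offset 10: leading byte 0xF3 = 11110011 → 4-byte char #4 = F3 8A B6 A5.
Leading byte 0xF3 = 11110011 matches 11110xxx → 4-byte sequence.
Byte 1: 0xF3 = 11110011, payload 011 (3 bits).
Byte 2: 0x8A = 10001010 (10xxxxxx ✓), payload 001010.
Byte 3: 0xB6 = 10110110 (10xxxxxx ✓), payload 110110.
Byte 4: 0xA5 = 10100101 (10xxxxxx ✓), payload 100101.
Concatenate: 011001010110110100101 = 0xCADA5 (21 bits → U+CADA5).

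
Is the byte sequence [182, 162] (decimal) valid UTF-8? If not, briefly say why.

invalid (continuation byte with no leading byte)

Byte 0xB6 = 10110110 has the form 10xxxxxx — a continuation byte — but there is no preceding leading byte.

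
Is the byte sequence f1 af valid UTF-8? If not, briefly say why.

invalid (sequence truncated)

Leading byte 0xF1 = 11110001 → 4-byte form, but only 2 bytes are present.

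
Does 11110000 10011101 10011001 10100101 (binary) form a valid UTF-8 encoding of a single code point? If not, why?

valid

Leading byte 0xF0 = 11110000 → 4-byte form.
Continuation bytes 0x9D=10011101, 0x99=10011001, 0xA5=10100101 all match 10xxxxxx.
Decoded value 0x1D665 is ≥ 0x10000 (shortest form) and not a surrogate.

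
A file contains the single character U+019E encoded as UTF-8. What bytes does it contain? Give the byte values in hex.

U+019E = 0x19E = 414 decimal. In range U+0080–U+07FF → 2-byte form: 110xxxxx 10xxxxxx.
Binary (11 bits): 00110011110.
Split 5+6: 00110 | 011110.
Byte 1: 11000110 = 0xC6.
Byte 2: 10011110 = 0x9E.

C6 9E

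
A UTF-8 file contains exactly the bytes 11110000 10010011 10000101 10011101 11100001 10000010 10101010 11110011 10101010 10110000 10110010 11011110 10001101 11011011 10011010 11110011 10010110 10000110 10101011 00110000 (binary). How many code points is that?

7

Byte at offset 0: 0xF0 = 11110000 → 4-byte char (#1). Advance 4.
Byte at offset 4: 0xE1 = 11100001 → 3-byte char (#2). Advance 3.
Byte at offset 7: 0xF3 = 11110011 → 4-byte char (#3). Advance 4.
Byte at offset 11: 0xDE = 11011110 → 2-byte char (#4). Advance 2.
Byte at offset 13: 0xDB = 11011011 → 2-byte char (#5). Advance 2.
Byte at offset 15: 0xF3 = 11110011 → 4-byte char (#6). Advance 4.
Byte at offset 19: 0x30 = 00110000 → 1-byte char (#7). Advance 1.
Reached end at offset 20 after 7 code points.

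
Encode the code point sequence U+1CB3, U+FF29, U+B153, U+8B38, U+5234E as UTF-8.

E1 B2 B3 EF BC A9 EB 85 93 E8 AC B8 F1 92 8D 8E

U+1CB3: 3-byte form → E1 B2 B3.
U+FF29: 3-byte form → EF BC A9.
U+B153: 3-byte form → EB 85 93.
U+8B38: 3-byte form → E8 AC B8.
U+5234E: 4-byte form → F1 92 8D 8E.
Concatenated (16 bytes): E1 B2 B3 EF BC A9 EB 85 93 E8 AC B8 F1 92 8D 8E.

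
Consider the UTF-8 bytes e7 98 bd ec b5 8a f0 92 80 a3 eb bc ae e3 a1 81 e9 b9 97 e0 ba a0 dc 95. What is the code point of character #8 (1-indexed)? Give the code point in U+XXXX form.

U+0715

Offset 0: leading byte 0xE7 = 11100111 → 3-byte char #1 = E7 98 BD.
Offset 3: leading byte 0xEC = 11101100 → 3-byte char #2 = EC B5 8A.
Offset 6: leading byte 0xF0 = 11110000 → 4-byte char #3 = F0 92 80 A3.
Offset 10: leading byte 0xEB = 11101011 → 3-byte char #4 = EB BC AE.
Offset 13: leading byte 0xE3 = 11100011 → 3-byte char #5 = E3 A1 81.
Offset 16: leading byte 0xE9 = 11101001 → 3-byte char #6 = E9 B9 97.
Offset 19: leading byte 0xE0 = 11100000 → 3-byte char #7 = E0 BA A0.
Offset 22: leading byte 0xDC = 11011100 → 2-byte char #8 = DC 95.
Leading byte 0xDC = 11011100 matches 110xxxxx → 2-byte sequence.
Byte 1: 0xDC = 11011100, payload 11100 (5 bits).
Byte 2: 0x95 = 10010101 (10xxxxxx ✓), payload 010101.
Concatenate: 11100010101 = 0x715 (11 bits → U+0715).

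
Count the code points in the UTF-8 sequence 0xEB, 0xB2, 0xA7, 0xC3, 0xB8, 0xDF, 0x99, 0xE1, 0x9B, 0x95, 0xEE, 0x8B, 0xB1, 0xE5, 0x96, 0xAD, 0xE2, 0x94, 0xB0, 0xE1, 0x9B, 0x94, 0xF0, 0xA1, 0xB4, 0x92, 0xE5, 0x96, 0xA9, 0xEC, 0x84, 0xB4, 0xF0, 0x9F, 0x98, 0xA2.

12

Byte at offset 0: 0xEB = 11101011 → 3-byte char (#1). Advance 3.
Byte at offset 3: 0xC3 = 11000011 → 2-byte char (#2). Advance 2.
Byte at offset 5: 0xDF = 11011111 → 2-byte char (#3). Advance 2.
Byte at offset 7: 0xE1 = 11100001 → 3-byte char (#4). Advance 3.
Byte at offset 10: 0xEE = 11101110 → 3-byte char (#5). Advance 3.
Byte at offset 13: 0xE5 = 11100101 → 3-byte char (#6). Advance 3.
Byte at offset 16: 0xE2 = 11100010 → 3-byte char (#7). Advance 3.
Byte at offset 19: 0xE1 = 11100001 → 3-byte char (#8). Advance 3.
Byte at offset 22: 0xF0 = 11110000 → 4-byte char (#9). Advance 4.
Byte at offset 26: 0xE5 = 11100101 → 3-byte char (#10). Advance 3.
Byte at offset 29: 0xEC = 11101100 → 3-byte char (#11). Advance 3.
Byte at offset 32: 0xF0 = 11110000 → 4-byte char (#12). Advance 4.
Reached end at offset 36 after 12 code points.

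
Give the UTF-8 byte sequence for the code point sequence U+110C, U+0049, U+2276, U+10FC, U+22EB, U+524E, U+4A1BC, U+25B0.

U+110C: 3-byte form → E1 84 8C.
U+0049: 1-byte form → 49.
U+2276: 3-byte form → E2 89 B6.
U+10FC: 3-byte form → E1 83 BC.
U+22EB: 3-byte form → E2 8B AB.
U+524E: 3-byte form → E5 89 8E.
U+4A1BC: 4-byte form → F1 8A 86 BC.
U+25B0: 3-byte form → E2 96 B0.
Concatenated (23 bytes): E1 84 8C 49 E2 89 B6 E1 83 BC E2 8B AB E5 89 8E F1 8A 86 BC E2 96 B0.

E1 84 8C 49 E2 89 B6 E1 83 BC E2 8B AB E5 89 8E F1 8A 86 BC E2 96 B0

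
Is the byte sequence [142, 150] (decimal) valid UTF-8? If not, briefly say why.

invalid (continuation byte with no leading byte)

Byte 0x8E = 10001110 has the form 10xxxxxx — a continuation byte — but there is no preceding leading byte.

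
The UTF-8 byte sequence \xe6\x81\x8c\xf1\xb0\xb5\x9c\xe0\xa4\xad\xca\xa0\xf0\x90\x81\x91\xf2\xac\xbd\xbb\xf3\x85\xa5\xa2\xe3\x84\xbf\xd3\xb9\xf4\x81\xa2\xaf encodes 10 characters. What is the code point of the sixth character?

U+ACF7B

Offset 0: leading byte 0xE6 = 11100110 → 3-byte char #1 = E6 81 8C.
Offset 3: leading byte 0xF1 = 11110001 → 4-byte char #2 = F1 B0 B5 9C.
Offset 7: leading byte 0xE0 = 11100000 → 3-byte char #3 = E0 A4 AD.
Offset 10: leading byte 0xCA = 11001010 → 2-byte char #4 = CA A0.
Offset 12: leading byte 0xF0 = 11110000 → 4-byte char #5 = F0 90 81 91.
Offset 16: leading byte 0xF2 = 11110010 → 4-byte char #6 = F2 AC BD BB.
Leading byte 0xF2 = 11110010 matches 11110xxx → 4-byte sequence.
Byte 1: 0xF2 = 11110010, payload 010 (3 bits).
Byte 2: 0xAC = 10101100 (10xxxxxx ✓), payload 101100.
Byte 3: 0xBD = 10111101 (10xxxxxx ✓), payload 111101.
Byte 4: 0xBB = 10111011 (10xxxxxx ✓), payload 111011.
Concatenate: 010101100111101111011 = 0xACF7B (21 bits → U+ACF7B).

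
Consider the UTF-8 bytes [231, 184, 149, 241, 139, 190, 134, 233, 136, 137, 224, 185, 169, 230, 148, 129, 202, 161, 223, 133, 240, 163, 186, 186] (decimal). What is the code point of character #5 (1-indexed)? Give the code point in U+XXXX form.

Offset 0: leading byte 0xE7 = 11100111 → 3-byte char #1 = E7 B8 95.
Offset 3: leading byte 0xF1 = 11110001 → 4-byte char #2 = F1 8B BE 86.
Offset 7: leading byte 0xE9 = 11101001 → 3-byte char #3 = E9 88 89.
Offset 10: leading byte 0xE0 = 11100000 → 3-byte char #4 = E0 B9 A9.
Offset 13: leading byte 0xE6 = 11100110 → 3-byte char #5 = E6 94 81.
Leading byte 0xE6 = 11100110 matches 1110xxxx → 3-byte sequence.
Byte 1: 0xE6 = 11100110, payload 0110 (4 bits).
Byte 2: 0x94 = 10010100 (10xxxxxx ✓), payload 010100.
Byte 3: 0x81 = 10000001 (10xxxxxx ✓), payload 000001.
Concatenate: 0110010100000001 = 0x6501 (16 bits → U+6501).

U+6501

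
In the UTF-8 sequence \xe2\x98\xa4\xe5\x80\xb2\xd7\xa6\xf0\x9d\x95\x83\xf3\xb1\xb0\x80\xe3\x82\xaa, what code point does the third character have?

U+05E6

Offset 0: leading byte 0xE2 = 11100010 → 3-byte char #1 = E2 98 A4.
Offset 3: leading byte 0xE5 = 11100101 → 3-byte char #2 = E5 80 B2.
Offset 6: leading byte 0xD7 = 11010111 → 2-byte char #3 = D7 A6.
Leading byte 0xD7 = 11010111 matches 110xxxxx → 2-byte sequence.
Byte 1: 0xD7 = 11010111, payload 10111 (5 bits).
Byte 2: 0xA6 = 10100110 (10xxxxxx ✓), payload 100110.
Concatenate: 10111100110 = 0x5E6 (11 bits → U+05E6).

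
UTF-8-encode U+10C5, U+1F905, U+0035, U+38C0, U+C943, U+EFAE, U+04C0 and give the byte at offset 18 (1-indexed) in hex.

0xD3

1-indexed offset 18 is 0-indexed offset 17.
U+10C5 → 3-byte form E1 83 85 at offsets 0–2.
U+1F905 → 4-byte form F0 9F A4 85 at offsets 3–6.
U+0035 → 1-byte form 35 at offsets 7–7.
U+38C0 → 3-byte form E3 A3 80 at offsets 8–10.
U+C943 → 3-byte form EC A5 83 at offsets 11–13.
U+EFAE → 3-byte form EE BE AE at offsets 14–16.
U+04C0 → 2-byte form D3 80 at offsets 17–18.
Offset 17 falls in char 7's range; it's byte 1 of D3 80 = 0xD3.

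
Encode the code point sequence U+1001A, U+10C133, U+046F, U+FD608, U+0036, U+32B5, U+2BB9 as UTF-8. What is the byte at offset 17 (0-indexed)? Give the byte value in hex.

U+1001A → 4-byte form F0 90 80 9A at offsets 0–3.
U+10C133 → 4-byte form F4 8C 84 B3 at offsets 4–7.
U+046F → 2-byte form D1 AF at offsets 8–9.
U+FD608 → 4-byte form F3 BD 98 88 at offsets 10–13.
U+0036 → 1-byte form 36 at offsets 14–14.
U+32B5 → 3-byte form E3 8A B5 at offsets 15–17.
Offset 17 falls in char 6's range; it's byte 3 of E3 8A B5 = 0xB5.

0xB5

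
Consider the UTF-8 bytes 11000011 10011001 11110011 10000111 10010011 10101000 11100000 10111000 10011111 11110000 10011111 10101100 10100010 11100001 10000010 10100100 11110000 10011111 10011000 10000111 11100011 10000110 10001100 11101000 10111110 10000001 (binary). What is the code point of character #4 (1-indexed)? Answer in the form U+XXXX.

Offset 0: leading byte 0xC3 = 11000011 → 2-byte char #1 = C3 99.
Offset 2: leading byte 0xF3 = 11110011 → 4-byte char #2 = F3 87 93 A8.
Offset 6: leading byte 0xE0 = 11100000 → 3-byte char #3 = E0 B8 9F.
Offset 9: leading byte 0xF0 = 11110000 → 4-byte char #4 = F0 9F AC A2.
Leading byte 0xF0 = 11110000 matches 11110xxx → 4-byte sequence.
Byte 1: 0xF0 = 11110000, payload 000 (3 bits).
Byte 2: 0x9F = 10011111 (10xxxxxx ✓), payload 011111.
Byte 3: 0xAC = 10101100 (10xxxxxx ✓), payload 101100.
Byte 4: 0xA2 = 10100010 (10xxxxxx ✓), payload 100010.
Concatenate: 000011111101100100010 = 0x1FB22 (21 bits → U+1FB22).

U+1FB22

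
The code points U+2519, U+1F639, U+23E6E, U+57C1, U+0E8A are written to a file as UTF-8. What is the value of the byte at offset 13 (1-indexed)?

0x9F

1-indexed offset 13 is 0-indexed offset 12.
U+2519 → 3-byte form E2 94 99 at offsets 0–2.
U+1F639 → 4-byte form F0 9F 98 B9 at offsets 3–6.
U+23E6E → 4-byte form F0 A3 B9 AE at offsets 7–10.
U+57C1 → 3-byte form E5 9F 81 at offsets 11–13.
Offset 12 falls in char 4's range; it's byte 2 of E5 9F 81 = 0x9F.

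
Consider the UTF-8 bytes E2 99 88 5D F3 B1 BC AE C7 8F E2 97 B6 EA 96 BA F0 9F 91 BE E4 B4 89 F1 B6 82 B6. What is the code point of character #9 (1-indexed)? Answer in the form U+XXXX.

Offset 0: leading byte 0xE2 = 11100010 → 3-byte char #1 = E2 99 88.
Offset 3: leading byte 0x5D = 01011101 → 1-byte char #2 = 5D.
Offset 4: leading byte 0xF3 = 11110011 → 4-byte char #3 = F3 B1 BC AE.
Offset 8: leading byte 0xC7 = 11000111 → 2-byte char #4 = C7 8F.
Offset 10: leading byte 0xE2 = 11100010 → 3-byte char #5 = E2 97 B6.
Offset 13: leading byte 0xEA = 11101010 → 3-byte char #6 = EA 96 BA.
Offset 16: leading byte 0xF0 = 11110000 → 4-byte char #7 = F0 9F 91 BE.
Offset 20: leading byte 0xE4 = 11100100 → 3-byte char #8 = E4 B4 89.
Offset 23: leading byte 0xF1 = 11110001 → 4-byte char #9 = F1 B6 82 B6.
Leading byte 0xF1 = 11110001 matches 11110xxx → 4-byte sequence.
Byte 1: 0xF1 = 11110001, payload 001 (3 bits).
Byte 2: 0xB6 = 10110110 (10xxxxxx ✓), payload 110110.
Byte 3: 0x82 = 10000010 (10xxxxxx ✓), payload 000010.
Byte 4: 0xB6 = 10110110 (10xxxxxx ✓), payload 110110.
Concatenate: 001110110000010110110 = 0x760B6 (21 bits → U+760B6).

U+760B6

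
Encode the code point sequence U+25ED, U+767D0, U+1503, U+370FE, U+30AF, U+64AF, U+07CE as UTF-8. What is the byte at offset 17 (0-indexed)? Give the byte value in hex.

0xE6

U+25ED → 3-byte form E2 97 AD at offsets 0–2.
U+767D0 → 4-byte form F1 B6 9F 90 at offsets 3–6.
U+1503 → 3-byte form E1 94 83 at offsets 7–9.
U+370FE → 4-byte form F0 B7 83 BE at offsets 10–13.
U+30AF → 3-byte form E3 82 AF at offsets 14–16.
U+64AF → 3-byte form E6 92 AF at offsets 17–19.
Offset 17 falls in char 6's range; it's byte 1 of E6 92 AF = 0xE6.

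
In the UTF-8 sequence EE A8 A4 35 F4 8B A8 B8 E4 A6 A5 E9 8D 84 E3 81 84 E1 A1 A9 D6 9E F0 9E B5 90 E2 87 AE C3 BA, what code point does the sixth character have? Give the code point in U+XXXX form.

U+3044

Offset 0: leading byte 0xEE = 11101110 → 3-byte char #1 = EE A8 A4.
Offset 3: leading byte 0x35 = 00110101 → 1-byte char #2 = 35.
Offset 4: leading byte 0xF4 = 11110100 → 4-byte char #3 = F4 8B A8 B8.
Offset 8: leading byte 0xE4 = 11100100 → 3-byte char #4 = E4 A6 A5.
Offset 11: leading byte 0xE9 = 11101001 → 3-byte char #5 = E9 8D 84.
Offset 14: leading byte 0xE3 = 11100011 → 3-byte char #6 = E3 81 84.
Leading byte 0xE3 = 11100011 matches 1110xxxx → 3-byte sequence.
Byte 1: 0xE3 = 11100011, payload 0011 (4 bits).
Byte 2: 0x81 = 10000001 (10xxxxxx ✓), payload 000001.
Byte 3: 0x84 = 10000100 (10xxxxxx ✓), payload 000100.
Concatenate: 0011000001000100 = 0x3044 (16 bits → U+3044).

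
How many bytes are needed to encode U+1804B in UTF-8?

4

U+1804B = 0x1804B. UTF-8 uses 1 byte below 0x80, 2 below 0x800, 3 below 0x10000, 4 up to 0x10FFFF. 0x1804B is in U+10000–U+10FFFF → 4 bytes.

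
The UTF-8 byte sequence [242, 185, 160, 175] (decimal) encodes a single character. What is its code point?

Leading byte 0xF2 = 11110010 matches 11110xxx → 4-byte sequence.
Byte 1: 0xF2 = 11110010, payload 010 (3 bits).
Byte 2: 0xB9 = 10111001 (10xxxxxx ✓), payload 111001.
Byte 3: 0xA0 = 10100000 (10xxxxxx ✓), payload 100000.
Byte 4: 0xAF = 10101111 (10xxxxxx ✓), payload 101111.
Concatenate: 010111001100000101111 = 0xB982F (21 bits → U+B982F).

U+B982F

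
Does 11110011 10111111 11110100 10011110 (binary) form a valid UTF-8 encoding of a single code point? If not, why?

Leading byte 0xF3 = 11110011 → 4-byte form.
Byte 3 is 0xF4 = 11110100, which is not 10xxxxxx — expected a continuation byte.

invalid (non-continuation byte where continuation expected)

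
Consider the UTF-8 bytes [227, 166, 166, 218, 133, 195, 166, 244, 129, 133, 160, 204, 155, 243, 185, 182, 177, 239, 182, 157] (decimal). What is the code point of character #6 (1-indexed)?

U+F9DB1

Offset 0: leading byte 0xE3 = 11100011 → 3-byte char #1 = E3 A6 A6.
Offset 3: leading byte 0xDA = 11011010 → 2-byte char #2 = DA 85.
Offset 5: leading byte 0xC3 = 11000011 → 2-byte char #3 = C3 A6.
Offset 7: leading byte 0xF4 = 11110100 → 4-byte char #4 = F4 81 85 A0.
Offset 11: leading byte 0xCC = 11001100 → 2-byte char #5 = CC 9B.
Offset 13: leading byte 0xF3 = 11110011 → 4-byte char #6 = F3 B9 B6 B1.
Leading byte 0xF3 = 11110011 matches 11110xxx → 4-byte sequence.
Byte 1: 0xF3 = 11110011, payload 011 (3 bits).
Byte 2: 0xB9 = 10111001 (10xxxxxx ✓), payload 111001.
Byte 3: 0xB6 = 10110110 (10xxxxxx ✓), payload 110110.
Byte 4: 0xB1 = 10110001 (10xxxxxx ✓), payload 110001.
Concatenate: 011111001110110110001 = 0xF9DB1 (21 bits → U+F9DB1).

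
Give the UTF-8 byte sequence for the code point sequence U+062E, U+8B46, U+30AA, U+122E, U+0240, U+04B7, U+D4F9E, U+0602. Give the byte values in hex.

D8 AE E8 AD 86 E3 82 AA E1 88 AE C9 80 D2 B7 F3 94 BE 9E D8 82

U+062E: 2-byte form → D8 AE.
U+8B46: 3-byte form → E8 AD 86.
U+30AA: 3-byte form → E3 82 AA.
U+122E: 3-byte form → E1 88 AE.
U+0240: 2-byte form → C9 80.
U+04B7: 2-byte form → D2 B7.
U+D4F9E: 4-byte form → F3 94 BE 9E.
U+0602: 2-byte form → D8 82.
Concatenated (21 bytes): D8 AE E8 AD 86 E3 82 AA E1 88 AE C9 80 D2 B7 F3 94 BE 9E D8 82.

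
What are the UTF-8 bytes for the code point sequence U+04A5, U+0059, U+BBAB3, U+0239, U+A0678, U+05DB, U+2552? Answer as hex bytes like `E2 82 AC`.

U+04A5: 2-byte form → D2 A5.
U+0059: 1-byte form → 59.
U+BBAB3: 4-byte form → F2 BB AA B3.
U+0239: 2-byte form → C8 B9.
U+A0678: 4-byte form → F2 A0 99 B8.
U+05DB: 2-byte form → D7 9B.
U+2552: 3-byte form → E2 95 92.
Concatenated (18 bytes): D2 A5 59 F2 BB AA B3 C8 B9 F2 A0 99 B8 D7 9B E2 95 92.

D2 A5 59 F2 BB AA B3 C8 B9 F2 A0 99 B8 D7 9B E2 95 92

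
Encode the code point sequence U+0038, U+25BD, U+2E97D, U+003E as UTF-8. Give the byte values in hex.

U+0038: 1-byte form → 38.
U+25BD: 3-byte form → E2 96 BD.
U+2E97D: 4-byte form → F0 AE A5 BD.
U+003E: 1-byte form → 3E.
Concatenated (9 bytes): 38 E2 96 BD F0 AE A5 BD 3E.

38 E2 96 BD F0 AE A5 BD 3E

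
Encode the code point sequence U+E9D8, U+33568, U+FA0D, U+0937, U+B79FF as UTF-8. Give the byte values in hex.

U+E9D8: 3-byte form → EE A7 98.
U+33568: 4-byte form → F0 B3 95 A8.
U+FA0D: 3-byte form → EF A8 8D.
U+0937: 3-byte form → E0 A4 B7.
U+B79FF: 4-byte form → F2 B7 A7 BF.
Concatenated (17 bytes): EE A7 98 F0 B3 95 A8 EF A8 8D E0 A4 B7 F2 B7 A7 BF.

EE A7 98 F0 B3 95 A8 EF A8 8D E0 A4 B7 F2 B7 A7 BF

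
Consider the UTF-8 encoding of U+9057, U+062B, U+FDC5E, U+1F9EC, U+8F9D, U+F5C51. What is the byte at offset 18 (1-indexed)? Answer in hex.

0xB5

1-indexed offset 18 is 0-indexed offset 17.
U+9057 → 3-byte form E9 81 97 at offsets 0–2.
U+062B → 2-byte form D8 AB at offsets 3–4.
U+FDC5E → 4-byte form F3 BD B1 9E at offsets 5–8.
U+1F9EC → 4-byte form F0 9F A7 AC at offsets 9–12.
U+8F9D → 3-byte form E8 BE 9D at offsets 13–15.
U+F5C51 → 4-byte form F3 B5 B1 91 at offsets 16–19.
Offset 17 falls in char 6's range; it's byte 2 of F3 B5 B1 91 = 0xB5.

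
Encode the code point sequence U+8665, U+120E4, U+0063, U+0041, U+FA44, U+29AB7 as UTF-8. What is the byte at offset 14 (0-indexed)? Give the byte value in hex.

0xAA

U+8665 → 3-byte form E8 99 A5 at offsets 0–2.
U+120E4 → 4-byte form F0 92 83 A4 at offsets 3–6.
U+0063 → 1-byte form 63 at offsets 7–7.
U+0041 → 1-byte form 41 at offsets 8–8.
U+FA44 → 3-byte form EF A9 84 at offsets 9–11.
U+29AB7 → 4-byte form F0 A9 AA B7 at offsets 12–15.
Offset 14 falls in char 6's range; it's byte 3 of F0 A9 AA B7 = 0xAA.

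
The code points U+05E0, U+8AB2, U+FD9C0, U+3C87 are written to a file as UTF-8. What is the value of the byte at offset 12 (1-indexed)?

0x87

1-indexed offset 12 is 0-indexed offset 11.
U+05E0 → 2-byte form D7 A0 at offsets 0–1.
U+8AB2 → 3-byte form E8 AA B2 at offsets 2–4.
U+FD9C0 → 4-byte form F3 BD A7 80 at offsets 5–8.
U+3C87 → 3-byte form E3 B2 87 at offsets 9–11.
Offset 11 falls in char 4's range; it's byte 3 of E3 B2 87 = 0x87.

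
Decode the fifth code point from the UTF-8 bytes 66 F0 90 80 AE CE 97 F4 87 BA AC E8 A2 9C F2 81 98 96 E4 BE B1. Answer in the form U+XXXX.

Offset 0: leading byte 0x66 = 01100110 → 1-byte char #1 = 66.
Offset 1: leading byte 0xF0 = 11110000 → 4-byte char #2 = F0 90 80 AE.
Offset 5: leading byte 0xCE = 11001110 → 2-byte char #3 = CE 97.
Offset 7: leading byte 0xF4 = 11110100 → 4-byte char #4 = F4 87 BA AC.
Offset 11: leading byte 0xE8 = 11101000 → 3-byte char #5 = E8 A2 9C.
Leading byte 0xE8 = 11101000 matches 1110xxxx → 3-byte sequence.
Byte 1: 0xE8 = 11101000, payload 1000 (4 bits).
Byte 2: 0xA2 = 10100010 (10xxxxxx ✓), payload 100010.
Byte 3: 0x9C = 10011100 (10xxxxxx ✓), payload 011100.
Concatenate: 1000100010011100 = 0x889C (16 bits → U+889C).

U+889C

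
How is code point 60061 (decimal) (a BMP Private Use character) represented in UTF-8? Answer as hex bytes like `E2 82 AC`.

U+EA9D = 0xEA9D = 60061 decimal. In range U+0800–U+FFFF → 3-byte form: 1110xxxx 10xxxxxx 10xxxxxx.
Binary (16 bits): 1110101010011101.
Split 4+6+6: 1110 | 101010 | 011101.
Byte 1: 11101110 = 0xEE.
Byte 2: 10101010 = 0xAA.
Byte 3: 10011101 = 0x9D.

EE AA 9D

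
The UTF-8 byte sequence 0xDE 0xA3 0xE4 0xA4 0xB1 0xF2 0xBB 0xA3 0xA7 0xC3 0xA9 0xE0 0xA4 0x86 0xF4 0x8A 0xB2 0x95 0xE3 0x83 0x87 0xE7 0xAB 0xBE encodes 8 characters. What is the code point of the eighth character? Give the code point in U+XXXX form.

U+7AFE

Offset 0: leading byte 0xDE = 11011110 → 2-byte char #1 = DE A3.
Offset 2: leading byte 0xE4 = 11100100 → 3-byte char #2 = E4 A4 B1.
Offset 5: leading byte 0xF2 = 11110010 → 4-byte char #3 = F2 BB A3 A7.
Offset 9: leading byte 0xC3 = 11000011 → 2-byte char #4 = C3 A9.
Offset 11: leading byte 0xE0 = 11100000 → 3-byte char #5 = E0 A4 86.
Offset 14: leading byte 0xF4 = 11110100 → 4-byte char #6 = F4 8A B2 95.
Offset 18: leading byte 0xE3 = 11100011 → 3-byte char #7 = E3 83 87.
Offset 21: leading byte 0xE7 = 11100111 → 3-byte char #8 = E7 AB BE.
Leading byte 0xE7 = 11100111 matches 1110xxxx → 3-byte sequence.
Byte 1: 0xE7 = 11100111, payload 0111 (4 bits).
Byte 2: 0xAB = 10101011 (10xxxxxx ✓), payload 101011.
Byte 3: 0xBE = 10111110 (10xxxxxx ✓), payload 111110.
Concatenate: 0111101011111110 = 0x7AFE (16 bits → U+7AFE).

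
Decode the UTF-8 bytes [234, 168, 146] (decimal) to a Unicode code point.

U+AA12

Leading byte 0xEA = 11101010 matches 1110xxxx → 3-byte sequence.
Byte 1: 0xEA = 11101010, payload 1010 (4 bits).
Byte 2: 0xA8 = 10101000 (10xxxxxx ✓), payload 101000.
Byte 3: 0x92 = 10010010 (10xxxxxx ✓), payload 010010.
Concatenate: 1010101000010010 = 0xAA12 (16 bits → U+AA12).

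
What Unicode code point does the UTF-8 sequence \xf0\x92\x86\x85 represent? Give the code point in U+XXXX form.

Leading byte 0xF0 = 11110000 matches 11110xxx → 4-byte sequence.
Byte 1: 0xF0 = 11110000, payload 000 (3 bits).
Byte 2: 0x92 = 10010010 (10xxxxxx ✓), payload 010010.
Byte 3: 0x86 = 10000110 (10xxxxxx ✓), payload 000110.
Byte 4: 0x85 = 10000101 (10xxxxxx ✓), payload 000101.
Concatenate: 000010010000110000101 = 0x12185 (21 bits → U+12185).

U+12185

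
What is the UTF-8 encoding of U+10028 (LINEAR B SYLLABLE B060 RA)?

U+10028 = 0x10028 = 65576 decimal. In range U+10000–U+10FFFF → 4-byte form: 11110xxx 10xxxxxx 10xxxxxx 10xxxxxx.
Binary (21 bits): 000010000000000101000.
Split 3+6+6+6: 000 | 010000 | 000000 | 101000.
Byte 1: 11110000 = 0xF0.
Byte 2: 10010000 = 0x90.
Byte 3: 10000000 = 0x80.
Byte 4: 10101000 = 0xA8.

F0 90 80 A8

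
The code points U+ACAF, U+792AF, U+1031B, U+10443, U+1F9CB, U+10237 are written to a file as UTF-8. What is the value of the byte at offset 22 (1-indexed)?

1-indexed offset 22 is 0-indexed offset 21.
U+ACAF → 3-byte form EA B2 AF at offsets 0–2.
U+792AF → 4-byte form F1 B9 8A AF at offsets 3–6.
U+1031B → 4-byte form F0 90 8C 9B at offsets 7–10.
U+10443 → 4-byte form F0 90 91 83 at offsets 11–14.
U+1F9CB → 4-byte form F0 9F A7 8B at offsets 15–18.
U+10237 → 4-byte form F0 90 88 B7 at offsets 19–22.
Offset 21 falls in char 6's range; it's byte 3 of F0 90 88 B7 = 0x88.

0x88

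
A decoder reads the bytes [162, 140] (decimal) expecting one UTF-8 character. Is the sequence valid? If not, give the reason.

Byte 0xA2 = 10100010 has the form 10xxxxxx — a continuation byte — but there is no preceding leading byte.

invalid (continuation byte with no leading byte)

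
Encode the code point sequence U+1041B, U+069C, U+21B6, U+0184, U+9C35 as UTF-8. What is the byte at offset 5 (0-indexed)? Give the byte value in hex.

U+1041B → 4-byte form F0 90 90 9B at offsets 0–3.
U+069C → 2-byte form DA 9C at offsets 4–5.
Offset 5 falls in char 2's range; it's byte 2 of DA 9C = 0x9C.

0x9C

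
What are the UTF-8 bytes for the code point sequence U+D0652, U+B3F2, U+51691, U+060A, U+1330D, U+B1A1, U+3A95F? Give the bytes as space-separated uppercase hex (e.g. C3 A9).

F3 90 99 92 EB 8F B2 F1 91 9A 91 D8 8A F0 93 8C 8D EB 86 A1 F0 BA A5 9F

U+D0652: 4-byte form → F3 90 99 92.
U+B3F2: 3-byte form → EB 8F B2.
U+51691: 4-byte form → F1 91 9A 91.
U+060A: 2-byte form → D8 8A.
U+1330D: 4-byte form → F0 93 8C 8D.
U+B1A1: 3-byte form → EB 86 A1.
U+3A95F: 4-byte form → F0 BA A5 9F.
Concatenated (24 bytes): F3 90 99 92 EB 8F B2 F1 91 9A 91 D8 8A F0 93 8C 8D EB 86 A1 F0 BA A5 9F.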